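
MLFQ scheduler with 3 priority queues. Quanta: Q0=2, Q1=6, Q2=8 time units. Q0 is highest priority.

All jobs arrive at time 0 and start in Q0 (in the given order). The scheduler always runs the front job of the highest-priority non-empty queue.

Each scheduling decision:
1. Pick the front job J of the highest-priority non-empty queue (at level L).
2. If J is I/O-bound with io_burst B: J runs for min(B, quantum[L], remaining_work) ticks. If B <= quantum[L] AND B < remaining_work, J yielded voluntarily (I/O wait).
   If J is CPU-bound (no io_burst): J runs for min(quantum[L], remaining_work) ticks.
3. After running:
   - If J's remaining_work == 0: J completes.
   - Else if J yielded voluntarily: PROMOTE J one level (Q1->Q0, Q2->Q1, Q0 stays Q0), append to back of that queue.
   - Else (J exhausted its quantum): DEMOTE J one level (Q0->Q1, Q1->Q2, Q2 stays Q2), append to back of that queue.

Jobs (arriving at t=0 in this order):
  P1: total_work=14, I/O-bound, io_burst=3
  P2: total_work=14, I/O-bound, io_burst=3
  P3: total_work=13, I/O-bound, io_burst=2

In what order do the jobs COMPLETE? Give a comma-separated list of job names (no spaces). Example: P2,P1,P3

t=0-2: P1@Q0 runs 2, rem=12, quantum used, demote→Q1. Q0=[P2,P3] Q1=[P1] Q2=[]
t=2-4: P2@Q0 runs 2, rem=12, quantum used, demote→Q1. Q0=[P3] Q1=[P1,P2] Q2=[]
t=4-6: P3@Q0 runs 2, rem=11, I/O yield, promote→Q0. Q0=[P3] Q1=[P1,P2] Q2=[]
t=6-8: P3@Q0 runs 2, rem=9, I/O yield, promote→Q0. Q0=[P3] Q1=[P1,P2] Q2=[]
t=8-10: P3@Q0 runs 2, rem=7, I/O yield, promote→Q0. Q0=[P3] Q1=[P1,P2] Q2=[]
t=10-12: P3@Q0 runs 2, rem=5, I/O yield, promote→Q0. Q0=[P3] Q1=[P1,P2] Q2=[]
t=12-14: P3@Q0 runs 2, rem=3, I/O yield, promote→Q0. Q0=[P3] Q1=[P1,P2] Q2=[]
t=14-16: P3@Q0 runs 2, rem=1, I/O yield, promote→Q0. Q0=[P3] Q1=[P1,P2] Q2=[]
t=16-17: P3@Q0 runs 1, rem=0, completes. Q0=[] Q1=[P1,P2] Q2=[]
t=17-20: P1@Q1 runs 3, rem=9, I/O yield, promote→Q0. Q0=[P1] Q1=[P2] Q2=[]
t=20-22: P1@Q0 runs 2, rem=7, quantum used, demote→Q1. Q0=[] Q1=[P2,P1] Q2=[]
t=22-25: P2@Q1 runs 3, rem=9, I/O yield, promote→Q0. Q0=[P2] Q1=[P1] Q2=[]
t=25-27: P2@Q0 runs 2, rem=7, quantum used, demote→Q1. Q0=[] Q1=[P1,P2] Q2=[]
t=27-30: P1@Q1 runs 3, rem=4, I/O yield, promote→Q0. Q0=[P1] Q1=[P2] Q2=[]
t=30-32: P1@Q0 runs 2, rem=2, quantum used, demote→Q1. Q0=[] Q1=[P2,P1] Q2=[]
t=32-35: P2@Q1 runs 3, rem=4, I/O yield, promote→Q0. Q0=[P2] Q1=[P1] Q2=[]
t=35-37: P2@Q0 runs 2, rem=2, quantum used, demote→Q1. Q0=[] Q1=[P1,P2] Q2=[]
t=37-39: P1@Q1 runs 2, rem=0, completes. Q0=[] Q1=[P2] Q2=[]
t=39-41: P2@Q1 runs 2, rem=0, completes. Q0=[] Q1=[] Q2=[]

Answer: P3,P1,P2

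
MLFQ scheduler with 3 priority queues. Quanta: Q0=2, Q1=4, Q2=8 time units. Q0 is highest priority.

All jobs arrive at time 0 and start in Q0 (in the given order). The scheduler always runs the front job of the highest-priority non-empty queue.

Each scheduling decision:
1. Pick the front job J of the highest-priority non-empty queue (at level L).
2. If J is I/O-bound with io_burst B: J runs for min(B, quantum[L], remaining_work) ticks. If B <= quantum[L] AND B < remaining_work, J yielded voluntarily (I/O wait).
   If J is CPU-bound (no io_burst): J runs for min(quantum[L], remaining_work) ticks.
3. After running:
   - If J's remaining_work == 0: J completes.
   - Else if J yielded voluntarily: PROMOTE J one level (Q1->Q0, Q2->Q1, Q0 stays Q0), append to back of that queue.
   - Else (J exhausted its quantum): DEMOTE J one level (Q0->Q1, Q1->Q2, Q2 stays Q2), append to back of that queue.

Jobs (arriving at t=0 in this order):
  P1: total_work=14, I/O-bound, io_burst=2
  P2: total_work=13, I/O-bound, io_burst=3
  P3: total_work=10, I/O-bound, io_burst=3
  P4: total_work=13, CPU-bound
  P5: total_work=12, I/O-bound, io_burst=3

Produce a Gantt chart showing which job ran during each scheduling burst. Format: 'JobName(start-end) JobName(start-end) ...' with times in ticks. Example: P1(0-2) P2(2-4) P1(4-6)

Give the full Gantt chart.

t=0-2: P1@Q0 runs 2, rem=12, I/O yield, promote→Q0. Q0=[P2,P3,P4,P5,P1] Q1=[] Q2=[]
t=2-4: P2@Q0 runs 2, rem=11, quantum used, demote→Q1. Q0=[P3,P4,P5,P1] Q1=[P2] Q2=[]
t=4-6: P3@Q0 runs 2, rem=8, quantum used, demote→Q1. Q0=[P4,P5,P1] Q1=[P2,P3] Q2=[]
t=6-8: P4@Q0 runs 2, rem=11, quantum used, demote→Q1. Q0=[P5,P1] Q1=[P2,P3,P4] Q2=[]
t=8-10: P5@Q0 runs 2, rem=10, quantum used, demote→Q1. Q0=[P1] Q1=[P2,P3,P4,P5] Q2=[]
t=10-12: P1@Q0 runs 2, rem=10, I/O yield, promote→Q0. Q0=[P1] Q1=[P2,P3,P4,P5] Q2=[]
t=12-14: P1@Q0 runs 2, rem=8, I/O yield, promote→Q0. Q0=[P1] Q1=[P2,P3,P4,P5] Q2=[]
t=14-16: P1@Q0 runs 2, rem=6, I/O yield, promote→Q0. Q0=[P1] Q1=[P2,P3,P4,P5] Q2=[]
t=16-18: P1@Q0 runs 2, rem=4, I/O yield, promote→Q0. Q0=[P1] Q1=[P2,P3,P4,P5] Q2=[]
t=18-20: P1@Q0 runs 2, rem=2, I/O yield, promote→Q0. Q0=[P1] Q1=[P2,P3,P4,P5] Q2=[]
t=20-22: P1@Q0 runs 2, rem=0, completes. Q0=[] Q1=[P2,P3,P4,P5] Q2=[]
t=22-25: P2@Q1 runs 3, rem=8, I/O yield, promote→Q0. Q0=[P2] Q1=[P3,P4,P5] Q2=[]
t=25-27: P2@Q0 runs 2, rem=6, quantum used, demote→Q1. Q0=[] Q1=[P3,P4,P5,P2] Q2=[]
t=27-30: P3@Q1 runs 3, rem=5, I/O yield, promote→Q0. Q0=[P3] Q1=[P4,P5,P2] Q2=[]
t=30-32: P3@Q0 runs 2, rem=3, quantum used, demote→Q1. Q0=[] Q1=[P4,P5,P2,P3] Q2=[]
t=32-36: P4@Q1 runs 4, rem=7, quantum used, demote→Q2. Q0=[] Q1=[P5,P2,P3] Q2=[P4]
t=36-39: P5@Q1 runs 3, rem=7, I/O yield, promote→Q0. Q0=[P5] Q1=[P2,P3] Q2=[P4]
t=39-41: P5@Q0 runs 2, rem=5, quantum used, demote→Q1. Q0=[] Q1=[P2,P3,P5] Q2=[P4]
t=41-44: P2@Q1 runs 3, rem=3, I/O yield, promote→Q0. Q0=[P2] Q1=[P3,P5] Q2=[P4]
t=44-46: P2@Q0 runs 2, rem=1, quantum used, demote→Q1. Q0=[] Q1=[P3,P5,P2] Q2=[P4]
t=46-49: P3@Q1 runs 3, rem=0, completes. Q0=[] Q1=[P5,P2] Q2=[P4]
t=49-52: P5@Q1 runs 3, rem=2, I/O yield, promote→Q0. Q0=[P5] Q1=[P2] Q2=[P4]
t=52-54: P5@Q0 runs 2, rem=0, completes. Q0=[] Q1=[P2] Q2=[P4]
t=54-55: P2@Q1 runs 1, rem=0, completes. Q0=[] Q1=[] Q2=[P4]
t=55-62: P4@Q2 runs 7, rem=0, completes. Q0=[] Q1=[] Q2=[]

Answer: P1(0-2) P2(2-4) P3(4-6) P4(6-8) P5(8-10) P1(10-12) P1(12-14) P1(14-16) P1(16-18) P1(18-20) P1(20-22) P2(22-25) P2(25-27) P3(27-30) P3(30-32) P4(32-36) P5(36-39) P5(39-41) P2(41-44) P2(44-46) P3(46-49) P5(49-52) P5(52-54) P2(54-55) P4(55-62)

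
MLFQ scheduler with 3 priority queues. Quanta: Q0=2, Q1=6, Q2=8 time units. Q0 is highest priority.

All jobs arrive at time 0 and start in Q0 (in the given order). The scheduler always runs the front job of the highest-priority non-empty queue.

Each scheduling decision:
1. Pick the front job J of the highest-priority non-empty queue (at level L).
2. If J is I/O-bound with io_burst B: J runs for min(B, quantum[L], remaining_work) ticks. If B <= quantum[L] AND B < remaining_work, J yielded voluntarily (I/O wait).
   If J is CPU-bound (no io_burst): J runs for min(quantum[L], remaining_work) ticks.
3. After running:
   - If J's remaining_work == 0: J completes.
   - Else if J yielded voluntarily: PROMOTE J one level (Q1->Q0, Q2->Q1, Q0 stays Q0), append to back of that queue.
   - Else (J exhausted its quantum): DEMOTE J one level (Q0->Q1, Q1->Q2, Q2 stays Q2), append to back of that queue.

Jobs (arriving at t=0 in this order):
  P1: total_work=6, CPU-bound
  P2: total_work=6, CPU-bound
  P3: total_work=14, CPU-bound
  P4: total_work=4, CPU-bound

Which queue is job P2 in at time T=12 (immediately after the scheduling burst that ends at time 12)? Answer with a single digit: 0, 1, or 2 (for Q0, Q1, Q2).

t=0-2: P1@Q0 runs 2, rem=4, quantum used, demote→Q1. Q0=[P2,P3,P4] Q1=[P1] Q2=[]
t=2-4: P2@Q0 runs 2, rem=4, quantum used, demote→Q1. Q0=[P3,P4] Q1=[P1,P2] Q2=[]
t=4-6: P3@Q0 runs 2, rem=12, quantum used, demote→Q1. Q0=[P4] Q1=[P1,P2,P3] Q2=[]
t=6-8: P4@Q0 runs 2, rem=2, quantum used, demote→Q1. Q0=[] Q1=[P1,P2,P3,P4] Q2=[]
t=8-12: P1@Q1 runs 4, rem=0, completes. Q0=[] Q1=[P2,P3,P4] Q2=[]
t=12-16: P2@Q1 runs 4, rem=0, completes. Q0=[] Q1=[P3,P4] Q2=[]
t=16-22: P3@Q1 runs 6, rem=6, quantum used, demote→Q2. Q0=[] Q1=[P4] Q2=[P3]
t=22-24: P4@Q1 runs 2, rem=0, completes. Q0=[] Q1=[] Q2=[P3]
t=24-30: P3@Q2 runs 6, rem=0, completes. Q0=[] Q1=[] Q2=[]

Answer: 1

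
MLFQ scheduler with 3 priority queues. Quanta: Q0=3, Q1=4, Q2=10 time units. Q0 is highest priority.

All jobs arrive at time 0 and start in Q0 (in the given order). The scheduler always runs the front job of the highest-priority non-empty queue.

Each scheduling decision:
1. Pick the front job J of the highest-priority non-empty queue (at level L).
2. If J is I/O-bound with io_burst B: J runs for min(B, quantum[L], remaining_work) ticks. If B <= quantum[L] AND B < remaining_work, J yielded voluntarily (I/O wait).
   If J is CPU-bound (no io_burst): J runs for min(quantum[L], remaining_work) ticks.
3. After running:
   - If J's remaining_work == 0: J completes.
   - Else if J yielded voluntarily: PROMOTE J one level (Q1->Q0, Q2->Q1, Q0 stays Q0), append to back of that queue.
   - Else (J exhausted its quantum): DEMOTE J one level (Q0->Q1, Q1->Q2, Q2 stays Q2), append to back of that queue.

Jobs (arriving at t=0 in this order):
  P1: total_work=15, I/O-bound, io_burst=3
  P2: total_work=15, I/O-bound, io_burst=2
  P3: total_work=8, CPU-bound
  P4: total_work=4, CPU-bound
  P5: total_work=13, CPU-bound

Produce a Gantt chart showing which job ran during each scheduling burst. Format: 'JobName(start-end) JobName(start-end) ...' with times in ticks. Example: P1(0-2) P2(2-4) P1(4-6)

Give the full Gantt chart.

t=0-3: P1@Q0 runs 3, rem=12, I/O yield, promote→Q0. Q0=[P2,P3,P4,P5,P1] Q1=[] Q2=[]
t=3-5: P2@Q0 runs 2, rem=13, I/O yield, promote→Q0. Q0=[P3,P4,P5,P1,P2] Q1=[] Q2=[]
t=5-8: P3@Q0 runs 3, rem=5, quantum used, demote→Q1. Q0=[P4,P5,P1,P2] Q1=[P3] Q2=[]
t=8-11: P4@Q0 runs 3, rem=1, quantum used, demote→Q1. Q0=[P5,P1,P2] Q1=[P3,P4] Q2=[]
t=11-14: P5@Q0 runs 3, rem=10, quantum used, demote→Q1. Q0=[P1,P2] Q1=[P3,P4,P5] Q2=[]
t=14-17: P1@Q0 runs 3, rem=9, I/O yield, promote→Q0. Q0=[P2,P1] Q1=[P3,P4,P5] Q2=[]
t=17-19: P2@Q0 runs 2, rem=11, I/O yield, promote→Q0. Q0=[P1,P2] Q1=[P3,P4,P5] Q2=[]
t=19-22: P1@Q0 runs 3, rem=6, I/O yield, promote→Q0. Q0=[P2,P1] Q1=[P3,P4,P5] Q2=[]
t=22-24: P2@Q0 runs 2, rem=9, I/O yield, promote→Q0. Q0=[P1,P2] Q1=[P3,P4,P5] Q2=[]
t=24-27: P1@Q0 runs 3, rem=3, I/O yield, promote→Q0. Q0=[P2,P1] Q1=[P3,P4,P5] Q2=[]
t=27-29: P2@Q0 runs 2, rem=7, I/O yield, promote→Q0. Q0=[P1,P2] Q1=[P3,P4,P5] Q2=[]
t=29-32: P1@Q0 runs 3, rem=0, completes. Q0=[P2] Q1=[P3,P4,P5] Q2=[]
t=32-34: P2@Q0 runs 2, rem=5, I/O yield, promote→Q0. Q0=[P2] Q1=[P3,P4,P5] Q2=[]
t=34-36: P2@Q0 runs 2, rem=3, I/O yield, promote→Q0. Q0=[P2] Q1=[P3,P4,P5] Q2=[]
t=36-38: P2@Q0 runs 2, rem=1, I/O yield, promote→Q0. Q0=[P2] Q1=[P3,P4,P5] Q2=[]
t=38-39: P2@Q0 runs 1, rem=0, completes. Q0=[] Q1=[P3,P4,P5] Q2=[]
t=39-43: P3@Q1 runs 4, rem=1, quantum used, demote→Q2. Q0=[] Q1=[P4,P5] Q2=[P3]
t=43-44: P4@Q1 runs 1, rem=0, completes. Q0=[] Q1=[P5] Q2=[P3]
t=44-48: P5@Q1 runs 4, rem=6, quantum used, demote→Q2. Q0=[] Q1=[] Q2=[P3,P5]
t=48-49: P3@Q2 runs 1, rem=0, completes. Q0=[] Q1=[] Q2=[P5]
t=49-55: P5@Q2 runs 6, rem=0, completes. Q0=[] Q1=[] Q2=[]

Answer: P1(0-3) P2(3-5) P3(5-8) P4(8-11) P5(11-14) P1(14-17) P2(17-19) P1(19-22) P2(22-24) P1(24-27) P2(27-29) P1(29-32) P2(32-34) P2(34-36) P2(36-38) P2(38-39) P3(39-43) P4(43-44) P5(44-48) P3(48-49) P5(49-55)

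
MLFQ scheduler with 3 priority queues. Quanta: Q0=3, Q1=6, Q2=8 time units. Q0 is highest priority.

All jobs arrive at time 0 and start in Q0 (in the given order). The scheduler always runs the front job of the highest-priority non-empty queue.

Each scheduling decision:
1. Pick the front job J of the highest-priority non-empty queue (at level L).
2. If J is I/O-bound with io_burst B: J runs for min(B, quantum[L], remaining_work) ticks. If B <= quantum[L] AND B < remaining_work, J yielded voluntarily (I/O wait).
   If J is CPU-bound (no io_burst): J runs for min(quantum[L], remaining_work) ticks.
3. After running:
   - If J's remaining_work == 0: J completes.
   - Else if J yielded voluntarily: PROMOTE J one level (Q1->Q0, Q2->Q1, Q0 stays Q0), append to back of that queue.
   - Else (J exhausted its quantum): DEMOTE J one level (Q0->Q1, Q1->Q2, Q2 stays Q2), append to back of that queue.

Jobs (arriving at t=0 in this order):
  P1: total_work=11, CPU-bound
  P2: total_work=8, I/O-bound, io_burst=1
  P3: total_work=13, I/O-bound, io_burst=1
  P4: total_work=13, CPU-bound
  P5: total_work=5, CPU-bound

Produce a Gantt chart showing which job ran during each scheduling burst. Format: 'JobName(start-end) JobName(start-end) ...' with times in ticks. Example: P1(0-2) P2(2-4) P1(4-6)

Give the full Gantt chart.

Answer: P1(0-3) P2(3-4) P3(4-5) P4(5-8) P5(8-11) P2(11-12) P3(12-13) P2(13-14) P3(14-15) P2(15-16) P3(16-17) P2(17-18) P3(18-19) P2(19-20) P3(20-21) P2(21-22) P3(22-23) P2(23-24) P3(24-25) P3(25-26) P3(26-27) P3(27-28) P3(28-29) P3(29-30) P1(30-36) P4(36-42) P5(42-44) P1(44-46) P4(46-50)

Derivation:
t=0-3: P1@Q0 runs 3, rem=8, quantum used, demote→Q1. Q0=[P2,P3,P4,P5] Q1=[P1] Q2=[]
t=3-4: P2@Q0 runs 1, rem=7, I/O yield, promote→Q0. Q0=[P3,P4,P5,P2] Q1=[P1] Q2=[]
t=4-5: P3@Q0 runs 1, rem=12, I/O yield, promote→Q0. Q0=[P4,P5,P2,P3] Q1=[P1] Q2=[]
t=5-8: P4@Q0 runs 3, rem=10, quantum used, demote→Q1. Q0=[P5,P2,P3] Q1=[P1,P4] Q2=[]
t=8-11: P5@Q0 runs 3, rem=2, quantum used, demote→Q1. Q0=[P2,P3] Q1=[P1,P4,P5] Q2=[]
t=11-12: P2@Q0 runs 1, rem=6, I/O yield, promote→Q0. Q0=[P3,P2] Q1=[P1,P4,P5] Q2=[]
t=12-13: P3@Q0 runs 1, rem=11, I/O yield, promote→Q0. Q0=[P2,P3] Q1=[P1,P4,P5] Q2=[]
t=13-14: P2@Q0 runs 1, rem=5, I/O yield, promote→Q0. Q0=[P3,P2] Q1=[P1,P4,P5] Q2=[]
t=14-15: P3@Q0 runs 1, rem=10, I/O yield, promote→Q0. Q0=[P2,P3] Q1=[P1,P4,P5] Q2=[]
t=15-16: P2@Q0 runs 1, rem=4, I/O yield, promote→Q0. Q0=[P3,P2] Q1=[P1,P4,P5] Q2=[]
t=16-17: P3@Q0 runs 1, rem=9, I/O yield, promote→Q0. Q0=[P2,P3] Q1=[P1,P4,P5] Q2=[]
t=17-18: P2@Q0 runs 1, rem=3, I/O yield, promote→Q0. Q0=[P3,P2] Q1=[P1,P4,P5] Q2=[]
t=18-19: P3@Q0 runs 1, rem=8, I/O yield, promote→Q0. Q0=[P2,P3] Q1=[P1,P4,P5] Q2=[]
t=19-20: P2@Q0 runs 1, rem=2, I/O yield, promote→Q0. Q0=[P3,P2] Q1=[P1,P4,P5] Q2=[]
t=20-21: P3@Q0 runs 1, rem=7, I/O yield, promote→Q0. Q0=[P2,P3] Q1=[P1,P4,P5] Q2=[]
t=21-22: P2@Q0 runs 1, rem=1, I/O yield, promote→Q0. Q0=[P3,P2] Q1=[P1,P4,P5] Q2=[]
t=22-23: P3@Q0 runs 1, rem=6, I/O yield, promote→Q0. Q0=[P2,P3] Q1=[P1,P4,P5] Q2=[]
t=23-24: P2@Q0 runs 1, rem=0, completes. Q0=[P3] Q1=[P1,P4,P5] Q2=[]
t=24-25: P3@Q0 runs 1, rem=5, I/O yield, promote→Q0. Q0=[P3] Q1=[P1,P4,P5] Q2=[]
t=25-26: P3@Q0 runs 1, rem=4, I/O yield, promote→Q0. Q0=[P3] Q1=[P1,P4,P5] Q2=[]
t=26-27: P3@Q0 runs 1, rem=3, I/O yield, promote→Q0. Q0=[P3] Q1=[P1,P4,P5] Q2=[]
t=27-28: P3@Q0 runs 1, rem=2, I/O yield, promote→Q0. Q0=[P3] Q1=[P1,P4,P5] Q2=[]
t=28-29: P3@Q0 runs 1, rem=1, I/O yield, promote→Q0. Q0=[P3] Q1=[P1,P4,P5] Q2=[]
t=29-30: P3@Q0 runs 1, rem=0, completes. Q0=[] Q1=[P1,P4,P5] Q2=[]
t=30-36: P1@Q1 runs 6, rem=2, quantum used, demote→Q2. Q0=[] Q1=[P4,P5] Q2=[P1]
t=36-42: P4@Q1 runs 6, rem=4, quantum used, demote→Q2. Q0=[] Q1=[P5] Q2=[P1,P4]
t=42-44: P5@Q1 runs 2, rem=0, completes. Q0=[] Q1=[] Q2=[P1,P4]
t=44-46: P1@Q2 runs 2, rem=0, completes. Q0=[] Q1=[] Q2=[P4]
t=46-50: P4@Q2 runs 4, rem=0, completes. Q0=[] Q1=[] Q2=[]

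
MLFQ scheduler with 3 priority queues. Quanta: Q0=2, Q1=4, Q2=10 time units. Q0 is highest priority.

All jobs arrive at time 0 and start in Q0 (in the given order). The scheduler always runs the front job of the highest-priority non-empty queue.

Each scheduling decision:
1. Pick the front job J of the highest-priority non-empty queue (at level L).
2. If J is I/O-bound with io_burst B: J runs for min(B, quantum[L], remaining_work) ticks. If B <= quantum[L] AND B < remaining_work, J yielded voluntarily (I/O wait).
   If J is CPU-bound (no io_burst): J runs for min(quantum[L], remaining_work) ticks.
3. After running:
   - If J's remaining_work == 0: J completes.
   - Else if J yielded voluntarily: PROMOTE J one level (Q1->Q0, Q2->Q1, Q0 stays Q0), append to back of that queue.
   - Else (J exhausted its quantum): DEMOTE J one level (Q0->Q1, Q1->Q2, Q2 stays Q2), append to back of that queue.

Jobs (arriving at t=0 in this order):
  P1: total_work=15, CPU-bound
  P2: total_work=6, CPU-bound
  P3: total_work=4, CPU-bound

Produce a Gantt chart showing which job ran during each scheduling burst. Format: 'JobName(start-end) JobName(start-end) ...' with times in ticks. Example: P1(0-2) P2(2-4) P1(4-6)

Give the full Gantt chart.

Answer: P1(0-2) P2(2-4) P3(4-6) P1(6-10) P2(10-14) P3(14-16) P1(16-25)

Derivation:
t=0-2: P1@Q0 runs 2, rem=13, quantum used, demote→Q1. Q0=[P2,P3] Q1=[P1] Q2=[]
t=2-4: P2@Q0 runs 2, rem=4, quantum used, demote→Q1. Q0=[P3] Q1=[P1,P2] Q2=[]
t=4-6: P3@Q0 runs 2, rem=2, quantum used, demote→Q1. Q0=[] Q1=[P1,P2,P3] Q2=[]
t=6-10: P1@Q1 runs 4, rem=9, quantum used, demote→Q2. Q0=[] Q1=[P2,P3] Q2=[P1]
t=10-14: P2@Q1 runs 4, rem=0, completes. Q0=[] Q1=[P3] Q2=[P1]
t=14-16: P3@Q1 runs 2, rem=0, completes. Q0=[] Q1=[] Q2=[P1]
t=16-25: P1@Q2 runs 9, rem=0, completes. Q0=[] Q1=[] Q2=[]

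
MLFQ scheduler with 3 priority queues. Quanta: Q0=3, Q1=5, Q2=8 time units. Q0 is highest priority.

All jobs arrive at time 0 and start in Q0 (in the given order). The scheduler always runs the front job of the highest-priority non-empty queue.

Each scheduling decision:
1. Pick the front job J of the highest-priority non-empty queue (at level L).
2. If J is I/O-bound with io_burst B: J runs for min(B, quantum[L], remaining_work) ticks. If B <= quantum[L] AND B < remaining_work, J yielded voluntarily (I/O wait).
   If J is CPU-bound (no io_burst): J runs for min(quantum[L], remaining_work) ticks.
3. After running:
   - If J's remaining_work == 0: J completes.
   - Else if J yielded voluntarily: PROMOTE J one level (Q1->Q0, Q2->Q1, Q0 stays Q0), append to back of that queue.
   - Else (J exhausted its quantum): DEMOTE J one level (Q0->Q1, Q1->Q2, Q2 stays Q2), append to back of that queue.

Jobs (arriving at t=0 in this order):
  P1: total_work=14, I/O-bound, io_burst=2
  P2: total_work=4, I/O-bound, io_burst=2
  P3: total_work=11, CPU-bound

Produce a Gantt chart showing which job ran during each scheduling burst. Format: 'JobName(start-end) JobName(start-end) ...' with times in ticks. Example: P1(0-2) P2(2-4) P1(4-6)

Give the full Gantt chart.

Answer: P1(0-2) P2(2-4) P3(4-7) P1(7-9) P2(9-11) P1(11-13) P1(13-15) P1(15-17) P1(17-19) P1(19-21) P3(21-26) P3(26-29)

Derivation:
t=0-2: P1@Q0 runs 2, rem=12, I/O yield, promote→Q0. Q0=[P2,P3,P1] Q1=[] Q2=[]
t=2-4: P2@Q0 runs 2, rem=2, I/O yield, promote→Q0. Q0=[P3,P1,P2] Q1=[] Q2=[]
t=4-7: P3@Q0 runs 3, rem=8, quantum used, demote→Q1. Q0=[P1,P2] Q1=[P3] Q2=[]
t=7-9: P1@Q0 runs 2, rem=10, I/O yield, promote→Q0. Q0=[P2,P1] Q1=[P3] Q2=[]
t=9-11: P2@Q0 runs 2, rem=0, completes. Q0=[P1] Q1=[P3] Q2=[]
t=11-13: P1@Q0 runs 2, rem=8, I/O yield, promote→Q0. Q0=[P1] Q1=[P3] Q2=[]
t=13-15: P1@Q0 runs 2, rem=6, I/O yield, promote→Q0. Q0=[P1] Q1=[P3] Q2=[]
t=15-17: P1@Q0 runs 2, rem=4, I/O yield, promote→Q0. Q0=[P1] Q1=[P3] Q2=[]
t=17-19: P1@Q0 runs 2, rem=2, I/O yield, promote→Q0. Q0=[P1] Q1=[P3] Q2=[]
t=19-21: P1@Q0 runs 2, rem=0, completes. Q0=[] Q1=[P3] Q2=[]
t=21-26: P3@Q1 runs 5, rem=3, quantum used, demote→Q2. Q0=[] Q1=[] Q2=[P3]
t=26-29: P3@Q2 runs 3, rem=0, completes. Q0=[] Q1=[] Q2=[]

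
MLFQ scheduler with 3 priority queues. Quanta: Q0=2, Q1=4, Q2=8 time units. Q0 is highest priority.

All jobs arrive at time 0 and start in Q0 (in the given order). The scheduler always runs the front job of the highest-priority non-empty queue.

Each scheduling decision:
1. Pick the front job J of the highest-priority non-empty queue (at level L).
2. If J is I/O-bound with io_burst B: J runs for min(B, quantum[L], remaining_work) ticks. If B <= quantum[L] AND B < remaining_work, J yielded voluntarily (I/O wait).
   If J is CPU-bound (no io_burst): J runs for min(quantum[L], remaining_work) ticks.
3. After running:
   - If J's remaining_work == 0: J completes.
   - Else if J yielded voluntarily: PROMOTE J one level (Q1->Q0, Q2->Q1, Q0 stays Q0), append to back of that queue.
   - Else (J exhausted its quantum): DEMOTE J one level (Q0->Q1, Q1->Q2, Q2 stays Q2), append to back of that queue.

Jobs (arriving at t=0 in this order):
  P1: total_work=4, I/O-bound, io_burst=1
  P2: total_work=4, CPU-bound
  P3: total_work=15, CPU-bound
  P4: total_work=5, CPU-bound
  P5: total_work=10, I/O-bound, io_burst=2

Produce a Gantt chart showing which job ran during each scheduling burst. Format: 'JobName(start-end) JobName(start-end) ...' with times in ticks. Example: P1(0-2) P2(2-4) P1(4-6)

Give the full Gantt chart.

t=0-1: P1@Q0 runs 1, rem=3, I/O yield, promote→Q0. Q0=[P2,P3,P4,P5,P1] Q1=[] Q2=[]
t=1-3: P2@Q0 runs 2, rem=2, quantum used, demote→Q1. Q0=[P3,P4,P5,P1] Q1=[P2] Q2=[]
t=3-5: P3@Q0 runs 2, rem=13, quantum used, demote→Q1. Q0=[P4,P5,P1] Q1=[P2,P3] Q2=[]
t=5-7: P4@Q0 runs 2, rem=3, quantum used, demote→Q1. Q0=[P5,P1] Q1=[P2,P3,P4] Q2=[]
t=7-9: P5@Q0 runs 2, rem=8, I/O yield, promote→Q0. Q0=[P1,P5] Q1=[P2,P3,P4] Q2=[]
t=9-10: P1@Q0 runs 1, rem=2, I/O yield, promote→Q0. Q0=[P5,P1] Q1=[P2,P3,P4] Q2=[]
t=10-12: P5@Q0 runs 2, rem=6, I/O yield, promote→Q0. Q0=[P1,P5] Q1=[P2,P3,P4] Q2=[]
t=12-13: P1@Q0 runs 1, rem=1, I/O yield, promote→Q0. Q0=[P5,P1] Q1=[P2,P3,P4] Q2=[]
t=13-15: P5@Q0 runs 2, rem=4, I/O yield, promote→Q0. Q0=[P1,P5] Q1=[P2,P3,P4] Q2=[]
t=15-16: P1@Q0 runs 1, rem=0, completes. Q0=[P5] Q1=[P2,P3,P4] Q2=[]
t=16-18: P5@Q0 runs 2, rem=2, I/O yield, promote→Q0. Q0=[P5] Q1=[P2,P3,P4] Q2=[]
t=18-20: P5@Q0 runs 2, rem=0, completes. Q0=[] Q1=[P2,P3,P4] Q2=[]
t=20-22: P2@Q1 runs 2, rem=0, completes. Q0=[] Q1=[P3,P4] Q2=[]
t=22-26: P3@Q1 runs 4, rem=9, quantum used, demote→Q2. Q0=[] Q1=[P4] Q2=[P3]
t=26-29: P4@Q1 runs 3, rem=0, completes. Q0=[] Q1=[] Q2=[P3]
t=29-37: P3@Q2 runs 8, rem=1, quantum used, demote→Q2. Q0=[] Q1=[] Q2=[P3]
t=37-38: P3@Q2 runs 1, rem=0, completes. Q0=[] Q1=[] Q2=[]

Answer: P1(0-1) P2(1-3) P3(3-5) P4(5-7) P5(7-9) P1(9-10) P5(10-12) P1(12-13) P5(13-15) P1(15-16) P5(16-18) P5(18-20) P2(20-22) P3(22-26) P4(26-29) P3(29-37) P3(37-38)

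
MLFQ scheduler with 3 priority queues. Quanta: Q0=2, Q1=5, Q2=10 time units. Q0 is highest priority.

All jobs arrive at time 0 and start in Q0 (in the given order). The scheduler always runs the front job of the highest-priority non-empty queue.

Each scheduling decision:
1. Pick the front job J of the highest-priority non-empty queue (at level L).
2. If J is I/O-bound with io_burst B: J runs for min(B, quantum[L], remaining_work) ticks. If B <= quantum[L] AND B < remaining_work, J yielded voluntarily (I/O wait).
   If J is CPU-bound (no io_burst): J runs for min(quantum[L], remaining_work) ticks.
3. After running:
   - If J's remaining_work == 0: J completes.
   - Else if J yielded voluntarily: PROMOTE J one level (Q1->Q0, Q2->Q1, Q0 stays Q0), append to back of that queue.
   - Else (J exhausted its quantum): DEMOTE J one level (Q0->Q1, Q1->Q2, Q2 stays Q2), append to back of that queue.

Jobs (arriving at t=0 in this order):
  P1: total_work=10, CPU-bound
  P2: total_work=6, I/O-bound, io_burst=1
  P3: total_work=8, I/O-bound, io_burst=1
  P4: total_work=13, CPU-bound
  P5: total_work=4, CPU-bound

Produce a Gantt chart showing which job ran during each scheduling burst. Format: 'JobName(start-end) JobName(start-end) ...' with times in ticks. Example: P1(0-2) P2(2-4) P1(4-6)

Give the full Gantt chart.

t=0-2: P1@Q0 runs 2, rem=8, quantum used, demote→Q1. Q0=[P2,P3,P4,P5] Q1=[P1] Q2=[]
t=2-3: P2@Q0 runs 1, rem=5, I/O yield, promote→Q0. Q0=[P3,P4,P5,P2] Q1=[P1] Q2=[]
t=3-4: P3@Q0 runs 1, rem=7, I/O yield, promote→Q0. Q0=[P4,P5,P2,P3] Q1=[P1] Q2=[]
t=4-6: P4@Q0 runs 2, rem=11, quantum used, demote→Q1. Q0=[P5,P2,P3] Q1=[P1,P4] Q2=[]
t=6-8: P5@Q0 runs 2, rem=2, quantum used, demote→Q1. Q0=[P2,P3] Q1=[P1,P4,P5] Q2=[]
t=8-9: P2@Q0 runs 1, rem=4, I/O yield, promote→Q0. Q0=[P3,P2] Q1=[P1,P4,P5] Q2=[]
t=9-10: P3@Q0 runs 1, rem=6, I/O yield, promote→Q0. Q0=[P2,P3] Q1=[P1,P4,P5] Q2=[]
t=10-11: P2@Q0 runs 1, rem=3, I/O yield, promote→Q0. Q0=[P3,P2] Q1=[P1,P4,P5] Q2=[]
t=11-12: P3@Q0 runs 1, rem=5, I/O yield, promote→Q0. Q0=[P2,P3] Q1=[P1,P4,P5] Q2=[]
t=12-13: P2@Q0 runs 1, rem=2, I/O yield, promote→Q0. Q0=[P3,P2] Q1=[P1,P4,P5] Q2=[]
t=13-14: P3@Q0 runs 1, rem=4, I/O yield, promote→Q0. Q0=[P2,P3] Q1=[P1,P4,P5] Q2=[]
t=14-15: P2@Q0 runs 1, rem=1, I/O yield, promote→Q0. Q0=[P3,P2] Q1=[P1,P4,P5] Q2=[]
t=15-16: P3@Q0 runs 1, rem=3, I/O yield, promote→Q0. Q0=[P2,P3] Q1=[P1,P4,P5] Q2=[]
t=16-17: P2@Q0 runs 1, rem=0, completes. Q0=[P3] Q1=[P1,P4,P5] Q2=[]
t=17-18: P3@Q0 runs 1, rem=2, I/O yield, promote→Q0. Q0=[P3] Q1=[P1,P4,P5] Q2=[]
t=18-19: P3@Q0 runs 1, rem=1, I/O yield, promote→Q0. Q0=[P3] Q1=[P1,P4,P5] Q2=[]
t=19-20: P3@Q0 runs 1, rem=0, completes. Q0=[] Q1=[P1,P4,P5] Q2=[]
t=20-25: P1@Q1 runs 5, rem=3, quantum used, demote→Q2. Q0=[] Q1=[P4,P5] Q2=[P1]
t=25-30: P4@Q1 runs 5, rem=6, quantum used, demote→Q2. Q0=[] Q1=[P5] Q2=[P1,P4]
t=30-32: P5@Q1 runs 2, rem=0, completes. Q0=[] Q1=[] Q2=[P1,P4]
t=32-35: P1@Q2 runs 3, rem=0, completes. Q0=[] Q1=[] Q2=[P4]
t=35-41: P4@Q2 runs 6, rem=0, completes. Q0=[] Q1=[] Q2=[]

Answer: P1(0-2) P2(2-3) P3(3-4) P4(4-6) P5(6-8) P2(8-9) P3(9-10) P2(10-11) P3(11-12) P2(12-13) P3(13-14) P2(14-15) P3(15-16) P2(16-17) P3(17-18) P3(18-19) P3(19-20) P1(20-25) P4(25-30) P5(30-32) P1(32-35) P4(35-41)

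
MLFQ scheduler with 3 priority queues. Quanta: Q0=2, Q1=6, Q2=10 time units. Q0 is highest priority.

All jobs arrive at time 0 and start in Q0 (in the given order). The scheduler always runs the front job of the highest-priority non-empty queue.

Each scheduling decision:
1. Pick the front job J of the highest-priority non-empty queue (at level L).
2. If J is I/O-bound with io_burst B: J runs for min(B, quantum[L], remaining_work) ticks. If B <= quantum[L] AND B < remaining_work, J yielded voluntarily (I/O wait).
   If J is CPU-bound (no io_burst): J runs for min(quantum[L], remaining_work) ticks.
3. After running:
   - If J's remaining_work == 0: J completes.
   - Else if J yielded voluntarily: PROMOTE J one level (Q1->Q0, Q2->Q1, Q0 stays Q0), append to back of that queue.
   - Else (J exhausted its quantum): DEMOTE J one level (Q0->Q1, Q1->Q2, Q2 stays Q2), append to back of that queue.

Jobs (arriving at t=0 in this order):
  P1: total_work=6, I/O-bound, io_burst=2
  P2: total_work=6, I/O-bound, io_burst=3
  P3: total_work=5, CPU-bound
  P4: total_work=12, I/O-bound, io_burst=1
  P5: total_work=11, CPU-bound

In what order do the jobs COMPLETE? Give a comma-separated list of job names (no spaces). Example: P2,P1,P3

Answer: P1,P4,P2,P3,P5

Derivation:
t=0-2: P1@Q0 runs 2, rem=4, I/O yield, promote→Q0. Q0=[P2,P3,P4,P5,P1] Q1=[] Q2=[]
t=2-4: P2@Q0 runs 2, rem=4, quantum used, demote→Q1. Q0=[P3,P4,P5,P1] Q1=[P2] Q2=[]
t=4-6: P3@Q0 runs 2, rem=3, quantum used, demote→Q1. Q0=[P4,P5,P1] Q1=[P2,P3] Q2=[]
t=6-7: P4@Q0 runs 1, rem=11, I/O yield, promote→Q0. Q0=[P5,P1,P4] Q1=[P2,P3] Q2=[]
t=7-9: P5@Q0 runs 2, rem=9, quantum used, demote→Q1. Q0=[P1,P4] Q1=[P2,P3,P5] Q2=[]
t=9-11: P1@Q0 runs 2, rem=2, I/O yield, promote→Q0. Q0=[P4,P1] Q1=[P2,P3,P5] Q2=[]
t=11-12: P4@Q0 runs 1, rem=10, I/O yield, promote→Q0. Q0=[P1,P4] Q1=[P2,P3,P5] Q2=[]
t=12-14: P1@Q0 runs 2, rem=0, completes. Q0=[P4] Q1=[P2,P3,P5] Q2=[]
t=14-15: P4@Q0 runs 1, rem=9, I/O yield, promote→Q0. Q0=[P4] Q1=[P2,P3,P5] Q2=[]
t=15-16: P4@Q0 runs 1, rem=8, I/O yield, promote→Q0. Q0=[P4] Q1=[P2,P3,P5] Q2=[]
t=16-17: P4@Q0 runs 1, rem=7, I/O yield, promote→Q0. Q0=[P4] Q1=[P2,P3,P5] Q2=[]
t=17-18: P4@Q0 runs 1, rem=6, I/O yield, promote→Q0. Q0=[P4] Q1=[P2,P3,P5] Q2=[]
t=18-19: P4@Q0 runs 1, rem=5, I/O yield, promote→Q0. Q0=[P4] Q1=[P2,P3,P5] Q2=[]
t=19-20: P4@Q0 runs 1, rem=4, I/O yield, promote→Q0. Q0=[P4] Q1=[P2,P3,P5] Q2=[]
t=20-21: P4@Q0 runs 1, rem=3, I/O yield, promote→Q0. Q0=[P4] Q1=[P2,P3,P5] Q2=[]
t=21-22: P4@Q0 runs 1, rem=2, I/O yield, promote→Q0. Q0=[P4] Q1=[P2,P3,P5] Q2=[]
t=22-23: P4@Q0 runs 1, rem=1, I/O yield, promote→Q0. Q0=[P4] Q1=[P2,P3,P5] Q2=[]
t=23-24: P4@Q0 runs 1, rem=0, completes. Q0=[] Q1=[P2,P3,P5] Q2=[]
t=24-27: P2@Q1 runs 3, rem=1, I/O yield, promote→Q0. Q0=[P2] Q1=[P3,P5] Q2=[]
t=27-28: P2@Q0 runs 1, rem=0, completes. Q0=[] Q1=[P3,P5] Q2=[]
t=28-31: P3@Q1 runs 3, rem=0, completes. Q0=[] Q1=[P5] Q2=[]
t=31-37: P5@Q1 runs 6, rem=3, quantum used, demote→Q2. Q0=[] Q1=[] Q2=[P5]
t=37-40: P5@Q2 runs 3, rem=0, completes. Q0=[] Q1=[] Q2=[]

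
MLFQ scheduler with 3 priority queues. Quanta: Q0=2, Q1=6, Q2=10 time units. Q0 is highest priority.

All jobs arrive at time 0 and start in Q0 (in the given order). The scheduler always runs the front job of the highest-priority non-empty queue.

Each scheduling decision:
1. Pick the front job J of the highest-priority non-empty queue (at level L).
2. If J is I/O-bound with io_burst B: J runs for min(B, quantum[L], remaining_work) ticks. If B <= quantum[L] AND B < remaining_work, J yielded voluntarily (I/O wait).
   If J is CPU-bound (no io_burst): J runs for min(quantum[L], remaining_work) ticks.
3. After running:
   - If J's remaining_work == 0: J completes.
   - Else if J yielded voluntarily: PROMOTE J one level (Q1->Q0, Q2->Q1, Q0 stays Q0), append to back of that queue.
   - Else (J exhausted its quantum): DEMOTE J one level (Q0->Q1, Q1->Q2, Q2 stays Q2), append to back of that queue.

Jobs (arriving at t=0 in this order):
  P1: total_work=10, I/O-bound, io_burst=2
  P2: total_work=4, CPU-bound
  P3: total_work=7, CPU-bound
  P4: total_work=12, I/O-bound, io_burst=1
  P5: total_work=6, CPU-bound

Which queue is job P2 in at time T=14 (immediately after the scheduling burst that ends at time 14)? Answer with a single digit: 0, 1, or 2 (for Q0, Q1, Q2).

Answer: 1

Derivation:
t=0-2: P1@Q0 runs 2, rem=8, I/O yield, promote→Q0. Q0=[P2,P3,P4,P5,P1] Q1=[] Q2=[]
t=2-4: P2@Q0 runs 2, rem=2, quantum used, demote→Q1. Q0=[P3,P4,P5,P1] Q1=[P2] Q2=[]
t=4-6: P3@Q0 runs 2, rem=5, quantum used, demote→Q1. Q0=[P4,P5,P1] Q1=[P2,P3] Q2=[]
t=6-7: P4@Q0 runs 1, rem=11, I/O yield, promote→Q0. Q0=[P5,P1,P4] Q1=[P2,P3] Q2=[]
t=7-9: P5@Q0 runs 2, rem=4, quantum used, demote→Q1. Q0=[P1,P4] Q1=[P2,P3,P5] Q2=[]
t=9-11: P1@Q0 runs 2, rem=6, I/O yield, promote→Q0. Q0=[P4,P1] Q1=[P2,P3,P5] Q2=[]
t=11-12: P4@Q0 runs 1, rem=10, I/O yield, promote→Q0. Q0=[P1,P4] Q1=[P2,P3,P5] Q2=[]
t=12-14: P1@Q0 runs 2, rem=4, I/O yield, promote→Q0. Q0=[P4,P1] Q1=[P2,P3,P5] Q2=[]
t=14-15: P4@Q0 runs 1, rem=9, I/O yield, promote→Q0. Q0=[P1,P4] Q1=[P2,P3,P5] Q2=[]
t=15-17: P1@Q0 runs 2, rem=2, I/O yield, promote→Q0. Q0=[P4,P1] Q1=[P2,P3,P5] Q2=[]
t=17-18: P4@Q0 runs 1, rem=8, I/O yield, promote→Q0. Q0=[P1,P4] Q1=[P2,P3,P5] Q2=[]
t=18-20: P1@Q0 runs 2, rem=0, completes. Q0=[P4] Q1=[P2,P3,P5] Q2=[]
t=20-21: P4@Q0 runs 1, rem=7, I/O yield, promote→Q0. Q0=[P4] Q1=[P2,P3,P5] Q2=[]
t=21-22: P4@Q0 runs 1, rem=6, I/O yield, promote→Q0. Q0=[P4] Q1=[P2,P3,P5] Q2=[]
t=22-23: P4@Q0 runs 1, rem=5, I/O yield, promote→Q0. Q0=[P4] Q1=[P2,P3,P5] Q2=[]
t=23-24: P4@Q0 runs 1, rem=4, I/O yield, promote→Q0. Q0=[P4] Q1=[P2,P3,P5] Q2=[]
t=24-25: P4@Q0 runs 1, rem=3, I/O yield, promote→Q0. Q0=[P4] Q1=[P2,P3,P5] Q2=[]
t=25-26: P4@Q0 runs 1, rem=2, I/O yield, promote→Q0. Q0=[P4] Q1=[P2,P3,P5] Q2=[]
t=26-27: P4@Q0 runs 1, rem=1, I/O yield, promote→Q0. Q0=[P4] Q1=[P2,P3,P5] Q2=[]
t=27-28: P4@Q0 runs 1, rem=0, completes. Q0=[] Q1=[P2,P3,P5] Q2=[]
t=28-30: P2@Q1 runs 2, rem=0, completes. Q0=[] Q1=[P3,P5] Q2=[]
t=30-35: P3@Q1 runs 5, rem=0, completes. Q0=[] Q1=[P5] Q2=[]
t=35-39: P5@Q1 runs 4, rem=0, completes. Q0=[] Q1=[] Q2=[]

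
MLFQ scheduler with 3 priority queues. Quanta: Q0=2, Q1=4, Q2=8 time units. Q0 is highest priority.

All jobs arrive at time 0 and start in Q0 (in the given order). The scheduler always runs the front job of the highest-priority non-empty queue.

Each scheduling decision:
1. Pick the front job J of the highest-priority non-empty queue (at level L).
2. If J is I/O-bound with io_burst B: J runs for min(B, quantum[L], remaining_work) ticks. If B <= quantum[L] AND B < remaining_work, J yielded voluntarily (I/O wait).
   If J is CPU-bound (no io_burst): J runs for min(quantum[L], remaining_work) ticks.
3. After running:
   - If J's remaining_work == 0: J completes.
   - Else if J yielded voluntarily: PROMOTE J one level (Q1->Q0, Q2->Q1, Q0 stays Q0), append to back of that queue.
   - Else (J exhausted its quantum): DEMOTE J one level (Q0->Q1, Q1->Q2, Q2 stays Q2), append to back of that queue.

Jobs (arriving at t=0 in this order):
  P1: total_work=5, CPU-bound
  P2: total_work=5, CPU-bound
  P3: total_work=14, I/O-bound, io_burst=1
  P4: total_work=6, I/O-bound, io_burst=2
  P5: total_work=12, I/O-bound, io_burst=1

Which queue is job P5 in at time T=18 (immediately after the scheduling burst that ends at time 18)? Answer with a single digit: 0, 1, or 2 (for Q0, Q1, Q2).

t=0-2: P1@Q0 runs 2, rem=3, quantum used, demote→Q1. Q0=[P2,P3,P4,P5] Q1=[P1] Q2=[]
t=2-4: P2@Q0 runs 2, rem=3, quantum used, demote→Q1. Q0=[P3,P4,P5] Q1=[P1,P2] Q2=[]
t=4-5: P3@Q0 runs 1, rem=13, I/O yield, promote→Q0. Q0=[P4,P5,P3] Q1=[P1,P2] Q2=[]
t=5-7: P4@Q0 runs 2, rem=4, I/O yield, promote→Q0. Q0=[P5,P3,P4] Q1=[P1,P2] Q2=[]
t=7-8: P5@Q0 runs 1, rem=11, I/O yield, promote→Q0. Q0=[P3,P4,P5] Q1=[P1,P2] Q2=[]
t=8-9: P3@Q0 runs 1, rem=12, I/O yield, promote→Q0. Q0=[P4,P5,P3] Q1=[P1,P2] Q2=[]
t=9-11: P4@Q0 runs 2, rem=2, I/O yield, promote→Q0. Q0=[P5,P3,P4] Q1=[P1,P2] Q2=[]
t=11-12: P5@Q0 runs 1, rem=10, I/O yield, promote→Q0. Q0=[P3,P4,P5] Q1=[P1,P2] Q2=[]
t=12-13: P3@Q0 runs 1, rem=11, I/O yield, promote→Q0. Q0=[P4,P5,P3] Q1=[P1,P2] Q2=[]
t=13-15: P4@Q0 runs 2, rem=0, completes. Q0=[P5,P3] Q1=[P1,P2] Q2=[]
t=15-16: P5@Q0 runs 1, rem=9, I/O yield, promote→Q0. Q0=[P3,P5] Q1=[P1,P2] Q2=[]
t=16-17: P3@Q0 runs 1, rem=10, I/O yield, promote→Q0. Q0=[P5,P3] Q1=[P1,P2] Q2=[]
t=17-18: P5@Q0 runs 1, rem=8, I/O yield, promote→Q0. Q0=[P3,P5] Q1=[P1,P2] Q2=[]
t=18-19: P3@Q0 runs 1, rem=9, I/O yield, promote→Q0. Q0=[P5,P3] Q1=[P1,P2] Q2=[]
t=19-20: P5@Q0 runs 1, rem=7, I/O yield, promote→Q0. Q0=[P3,P5] Q1=[P1,P2] Q2=[]
t=20-21: P3@Q0 runs 1, rem=8, I/O yield, promote→Q0. Q0=[P5,P3] Q1=[P1,P2] Q2=[]
t=21-22: P5@Q0 runs 1, rem=6, I/O yield, promote→Q0. Q0=[P3,P5] Q1=[P1,P2] Q2=[]
t=22-23: P3@Q0 runs 1, rem=7, I/O yield, promote→Q0. Q0=[P5,P3] Q1=[P1,P2] Q2=[]
t=23-24: P5@Q0 runs 1, rem=5, I/O yield, promote→Q0. Q0=[P3,P5] Q1=[P1,P2] Q2=[]
t=24-25: P3@Q0 runs 1, rem=6, I/O yield, promote→Q0. Q0=[P5,P3] Q1=[P1,P2] Q2=[]
t=25-26: P5@Q0 runs 1, rem=4, I/O yield, promote→Q0. Q0=[P3,P5] Q1=[P1,P2] Q2=[]
t=26-27: P3@Q0 runs 1, rem=5, I/O yield, promote→Q0. Q0=[P5,P3] Q1=[P1,P2] Q2=[]
t=27-28: P5@Q0 runs 1, rem=3, I/O yield, promote→Q0. Q0=[P3,P5] Q1=[P1,P2] Q2=[]
t=28-29: P3@Q0 runs 1, rem=4, I/O yield, promote→Q0. Q0=[P5,P3] Q1=[P1,P2] Q2=[]
t=29-30: P5@Q0 runs 1, rem=2, I/O yield, promote→Q0. Q0=[P3,P5] Q1=[P1,P2] Q2=[]
t=30-31: P3@Q0 runs 1, rem=3, I/O yield, promote→Q0. Q0=[P5,P3] Q1=[P1,P2] Q2=[]
t=31-32: P5@Q0 runs 1, rem=1, I/O yield, promote→Q0. Q0=[P3,P5] Q1=[P1,P2] Q2=[]
t=32-33: P3@Q0 runs 1, rem=2, I/O yield, promote→Q0. Q0=[P5,P3] Q1=[P1,P2] Q2=[]
t=33-34: P5@Q0 runs 1, rem=0, completes. Q0=[P3] Q1=[P1,P2] Q2=[]
t=34-35: P3@Q0 runs 1, rem=1, I/O yield, promote→Q0. Q0=[P3] Q1=[P1,P2] Q2=[]
t=35-36: P3@Q0 runs 1, rem=0, completes. Q0=[] Q1=[P1,P2] Q2=[]
t=36-39: P1@Q1 runs 3, rem=0, completes. Q0=[] Q1=[P2] Q2=[]
t=39-42: P2@Q1 runs 3, rem=0, completes. Q0=[] Q1=[] Q2=[]

Answer: 0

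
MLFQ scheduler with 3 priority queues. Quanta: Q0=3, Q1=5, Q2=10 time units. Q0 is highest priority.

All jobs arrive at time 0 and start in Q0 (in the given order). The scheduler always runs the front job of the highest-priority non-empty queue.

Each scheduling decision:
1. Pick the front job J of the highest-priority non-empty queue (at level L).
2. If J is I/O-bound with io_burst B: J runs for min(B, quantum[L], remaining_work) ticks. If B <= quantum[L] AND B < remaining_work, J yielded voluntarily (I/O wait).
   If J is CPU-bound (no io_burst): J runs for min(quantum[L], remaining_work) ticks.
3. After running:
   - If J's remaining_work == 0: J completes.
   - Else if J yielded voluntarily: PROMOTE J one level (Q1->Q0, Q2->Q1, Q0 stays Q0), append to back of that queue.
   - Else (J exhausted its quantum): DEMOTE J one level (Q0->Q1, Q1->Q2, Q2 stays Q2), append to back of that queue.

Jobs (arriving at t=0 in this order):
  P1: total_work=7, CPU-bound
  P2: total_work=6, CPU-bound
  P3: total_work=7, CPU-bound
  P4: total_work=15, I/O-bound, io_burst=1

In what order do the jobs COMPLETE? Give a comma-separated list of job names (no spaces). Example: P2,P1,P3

t=0-3: P1@Q0 runs 3, rem=4, quantum used, demote→Q1. Q0=[P2,P3,P4] Q1=[P1] Q2=[]
t=3-6: P2@Q0 runs 3, rem=3, quantum used, demote→Q1. Q0=[P3,P4] Q1=[P1,P2] Q2=[]
t=6-9: P3@Q0 runs 3, rem=4, quantum used, demote→Q1. Q0=[P4] Q1=[P1,P2,P3] Q2=[]
t=9-10: P4@Q0 runs 1, rem=14, I/O yield, promote→Q0. Q0=[P4] Q1=[P1,P2,P3] Q2=[]
t=10-11: P4@Q0 runs 1, rem=13, I/O yield, promote→Q0. Q0=[P4] Q1=[P1,P2,P3] Q2=[]
t=11-12: P4@Q0 runs 1, rem=12, I/O yield, promote→Q0. Q0=[P4] Q1=[P1,P2,P3] Q2=[]
t=12-13: P4@Q0 runs 1, rem=11, I/O yield, promote→Q0. Q0=[P4] Q1=[P1,P2,P3] Q2=[]
t=13-14: P4@Q0 runs 1, rem=10, I/O yield, promote→Q0. Q0=[P4] Q1=[P1,P2,P3] Q2=[]
t=14-15: P4@Q0 runs 1, rem=9, I/O yield, promote→Q0. Q0=[P4] Q1=[P1,P2,P3] Q2=[]
t=15-16: P4@Q0 runs 1, rem=8, I/O yield, promote→Q0. Q0=[P4] Q1=[P1,P2,P3] Q2=[]
t=16-17: P4@Q0 runs 1, rem=7, I/O yield, promote→Q0. Q0=[P4] Q1=[P1,P2,P3] Q2=[]
t=17-18: P4@Q0 runs 1, rem=6, I/O yield, promote→Q0. Q0=[P4] Q1=[P1,P2,P3] Q2=[]
t=18-19: P4@Q0 runs 1, rem=5, I/O yield, promote→Q0. Q0=[P4] Q1=[P1,P2,P3] Q2=[]
t=19-20: P4@Q0 runs 1, rem=4, I/O yield, promote→Q0. Q0=[P4] Q1=[P1,P2,P3] Q2=[]
t=20-21: P4@Q0 runs 1, rem=3, I/O yield, promote→Q0. Q0=[P4] Q1=[P1,P2,P3] Q2=[]
t=21-22: P4@Q0 runs 1, rem=2, I/O yield, promote→Q0. Q0=[P4] Q1=[P1,P2,P3] Q2=[]
t=22-23: P4@Q0 runs 1, rem=1, I/O yield, promote→Q0. Q0=[P4] Q1=[P1,P2,P3] Q2=[]
t=23-24: P4@Q0 runs 1, rem=0, completes. Q0=[] Q1=[P1,P2,P3] Q2=[]
t=24-28: P1@Q1 runs 4, rem=0, completes. Q0=[] Q1=[P2,P3] Q2=[]
t=28-31: P2@Q1 runs 3, rem=0, completes. Q0=[] Q1=[P3] Q2=[]
t=31-35: P3@Q1 runs 4, rem=0, completes. Q0=[] Q1=[] Q2=[]

Answer: P4,P1,P2,P3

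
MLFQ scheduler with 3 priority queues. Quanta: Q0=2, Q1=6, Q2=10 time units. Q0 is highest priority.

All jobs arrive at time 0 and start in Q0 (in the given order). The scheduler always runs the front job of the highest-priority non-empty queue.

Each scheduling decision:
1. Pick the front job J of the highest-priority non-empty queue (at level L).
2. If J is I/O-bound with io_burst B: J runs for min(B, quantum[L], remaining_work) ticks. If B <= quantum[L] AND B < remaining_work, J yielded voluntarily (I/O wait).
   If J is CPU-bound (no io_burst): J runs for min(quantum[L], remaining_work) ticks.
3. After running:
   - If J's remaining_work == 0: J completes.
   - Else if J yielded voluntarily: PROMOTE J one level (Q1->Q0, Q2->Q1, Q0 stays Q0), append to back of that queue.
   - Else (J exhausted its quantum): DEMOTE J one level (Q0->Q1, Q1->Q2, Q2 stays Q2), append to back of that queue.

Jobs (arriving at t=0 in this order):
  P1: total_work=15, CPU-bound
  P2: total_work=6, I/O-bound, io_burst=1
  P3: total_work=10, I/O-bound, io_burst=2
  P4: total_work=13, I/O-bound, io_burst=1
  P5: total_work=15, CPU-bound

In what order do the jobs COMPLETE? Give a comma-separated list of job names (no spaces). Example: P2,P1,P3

Answer: P3,P2,P4,P1,P5

Derivation:
t=0-2: P1@Q0 runs 2, rem=13, quantum used, demote→Q1. Q0=[P2,P3,P4,P5] Q1=[P1] Q2=[]
t=2-3: P2@Q0 runs 1, rem=5, I/O yield, promote→Q0. Q0=[P3,P4,P5,P2] Q1=[P1] Q2=[]
t=3-5: P3@Q0 runs 2, rem=8, I/O yield, promote→Q0. Q0=[P4,P5,P2,P3] Q1=[P1] Q2=[]
t=5-6: P4@Q0 runs 1, rem=12, I/O yield, promote→Q0. Q0=[P5,P2,P3,P4] Q1=[P1] Q2=[]
t=6-8: P5@Q0 runs 2, rem=13, quantum used, demote→Q1. Q0=[P2,P3,P4] Q1=[P1,P5] Q2=[]
t=8-9: P2@Q0 runs 1, rem=4, I/O yield, promote→Q0. Q0=[P3,P4,P2] Q1=[P1,P5] Q2=[]
t=9-11: P3@Q0 runs 2, rem=6, I/O yield, promote→Q0. Q0=[P4,P2,P3] Q1=[P1,P5] Q2=[]
t=11-12: P4@Q0 runs 1, rem=11, I/O yield, promote→Q0. Q0=[P2,P3,P4] Q1=[P1,P5] Q2=[]
t=12-13: P2@Q0 runs 1, rem=3, I/O yield, promote→Q0. Q0=[P3,P4,P2] Q1=[P1,P5] Q2=[]
t=13-15: P3@Q0 runs 2, rem=4, I/O yield, promote→Q0. Q0=[P4,P2,P3] Q1=[P1,P5] Q2=[]
t=15-16: P4@Q0 runs 1, rem=10, I/O yield, promote→Q0. Q0=[P2,P3,P4] Q1=[P1,P5] Q2=[]
t=16-17: P2@Q0 runs 1, rem=2, I/O yield, promote→Q0. Q0=[P3,P4,P2] Q1=[P1,P5] Q2=[]
t=17-19: P3@Q0 runs 2, rem=2, I/O yield, promote→Q0. Q0=[P4,P2,P3] Q1=[P1,P5] Q2=[]
t=19-20: P4@Q0 runs 1, rem=9, I/O yield, promote→Q0. Q0=[P2,P3,P4] Q1=[P1,P5] Q2=[]
t=20-21: P2@Q0 runs 1, rem=1, I/O yield, promote→Q0. Q0=[P3,P4,P2] Q1=[P1,P5] Q2=[]
t=21-23: P3@Q0 runs 2, rem=0, completes. Q0=[P4,P2] Q1=[P1,P5] Q2=[]
t=23-24: P4@Q0 runs 1, rem=8, I/O yield, promote→Q0. Q0=[P2,P4] Q1=[P1,P5] Q2=[]
t=24-25: P2@Q0 runs 1, rem=0, completes. Q0=[P4] Q1=[P1,P5] Q2=[]
t=25-26: P4@Q0 runs 1, rem=7, I/O yield, promote→Q0. Q0=[P4] Q1=[P1,P5] Q2=[]
t=26-27: P4@Q0 runs 1, rem=6, I/O yield, promote→Q0. Q0=[P4] Q1=[P1,P5] Q2=[]
t=27-28: P4@Q0 runs 1, rem=5, I/O yield, promote→Q0. Q0=[P4] Q1=[P1,P5] Q2=[]
t=28-29: P4@Q0 runs 1, rem=4, I/O yield, promote→Q0. Q0=[P4] Q1=[P1,P5] Q2=[]
t=29-30: P4@Q0 runs 1, rem=3, I/O yield, promote→Q0. Q0=[P4] Q1=[P1,P5] Q2=[]
t=30-31: P4@Q0 runs 1, rem=2, I/O yield, promote→Q0. Q0=[P4] Q1=[P1,P5] Q2=[]
t=31-32: P4@Q0 runs 1, rem=1, I/O yield, promote→Q0. Q0=[P4] Q1=[P1,P5] Q2=[]
t=32-33: P4@Q0 runs 1, rem=0, completes. Q0=[] Q1=[P1,P5] Q2=[]
t=33-39: P1@Q1 runs 6, rem=7, quantum used, demote→Q2. Q0=[] Q1=[P5] Q2=[P1]
t=39-45: P5@Q1 runs 6, rem=7, quantum used, demote→Q2. Q0=[] Q1=[] Q2=[P1,P5]
t=45-52: P1@Q2 runs 7, rem=0, completes. Q0=[] Q1=[] Q2=[P5]
t=52-59: P5@Q2 runs 7, rem=0, completes. Q0=[] Q1=[] Q2=[]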